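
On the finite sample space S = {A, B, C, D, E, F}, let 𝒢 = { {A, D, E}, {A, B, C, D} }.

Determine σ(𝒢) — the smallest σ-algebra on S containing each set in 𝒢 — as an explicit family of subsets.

Seed the family with 𝒢 together with ∅ and S: { {}, {A, D, E}, {A, B, C, D}, S }.
Step 1: +3 →
  {E, F}  = ᶜ of {A, B, C, D}
  {B, C, F}  = ᶜ of {A, D, E}
  {A, B, C, D, E}  = {A, B, C, D} ∪ {A, D, E}
  — 7 sets.
Step 2. New:
  {F}  = ᶜ of {A, B, C, D, E}
  {A, D, E, F}  = {A, D, E} ∪ {E, F}
  {B, C, E, F}  = {E, F} ∪ {B, C, F}
  {A, B, C, D, F}  = {B, C, F} ∪ {A, B, C, D}
  — 11 sets.
Step 3: +3 →
  {E}  = ᶜ of {A, B, C, D, F}
  {A, D}  = ᶜ of {B, C, E, F}
  {B, C}  = ᶜ of {A, D, E, F}
  — 14 sets.
Step 4 adds 2:
  {A, D, F}  = {A, D} ∪ {F}
  {B, C, E}  = {B, C} ∪ {E}
  — 16 sets.
Step 5: no new sets; the family is a σ-algebra.

σ(𝒢) = { {}, {E}, {F}, {A, D}, {B, C}, {E, F}, {A, D, E}, {A, D, F}, {B, C, E}, {B, C, F}, {A, B, C, D}, {A, D, E, F}, {B, C, E, F}, {A, B, C, D, E}, {A, B, C, D, F}, S }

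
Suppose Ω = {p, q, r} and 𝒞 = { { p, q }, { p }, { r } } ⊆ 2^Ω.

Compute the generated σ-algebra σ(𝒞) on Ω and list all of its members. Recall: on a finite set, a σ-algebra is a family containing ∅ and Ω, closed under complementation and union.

Take S₀ = 𝒞 ∪ {∅, Ω} = { {}, { p }, { r }, { p, q }, Ω }.
Iteration 1: 2 new —
  { p, r }  = { r } ∪ { p }
  { q, r }  = Ω∖{ p }
  [7 total]
Iteration 2 (1 new):
  { q }  = Ω∖{ p, r }
  [8 total]
After Iteration 3 the family is unchanged; done.

|σ(𝒞)| = 8.  σ(𝒞) = { {}, { p }, { q }, { r }, { p, q }, { p, r }, { q, r }, Ω }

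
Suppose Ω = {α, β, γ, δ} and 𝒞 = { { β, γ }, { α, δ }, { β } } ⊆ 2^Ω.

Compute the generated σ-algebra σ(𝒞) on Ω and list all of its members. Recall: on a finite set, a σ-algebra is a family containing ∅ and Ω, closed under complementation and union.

Seed the family with 𝒞 together with ∅ and Ω: { {}, { β }, { α, δ }, { β, γ }, Ω }.
Iteration 1 adds 2:
  { α, β, δ }  = { α, δ } ∪ { β }
  { α, γ, δ }  = Ω∖{ β }
  (now 7)
Iteration 2. New:
  { γ }  = Ω∖{ α, β, δ }
  (now 8)
After Iteration 3 the family is unchanged; done.

Hence σ(𝒞) has 8 members: { {}, { β }, { γ }, { α, δ }, { β, γ }, { α, β, δ }, { α, γ, δ }, Ω }.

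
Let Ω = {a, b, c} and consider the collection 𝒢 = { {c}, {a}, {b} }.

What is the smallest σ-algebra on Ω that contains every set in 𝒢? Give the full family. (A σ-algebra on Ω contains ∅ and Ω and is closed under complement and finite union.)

|σ(𝒢)| = 8.  σ(𝒢) = { {}, {a}, {b}, {c}, {a,b}, {a,c}, {b,c}, Ω }

Check:
Take S₀ = 𝒢 ∪ {∅, Ω} = { {}, {a}, {b}, {c}, Ω }.
Round 1: +3 →
  {a,b}  = complement {c}
  {a,c}  = complement {b}
  {b,c}  = complement {a}
  |family| = 8
Round 2: closed — nothing new.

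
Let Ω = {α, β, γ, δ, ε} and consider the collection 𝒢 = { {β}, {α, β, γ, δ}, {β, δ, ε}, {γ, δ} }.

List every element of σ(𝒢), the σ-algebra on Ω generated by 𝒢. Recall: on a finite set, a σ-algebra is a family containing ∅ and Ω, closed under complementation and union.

Begin from { {}, {β}, {γ, δ}, {β, δ, ε}, {α, β, γ, δ}, Ω } (that is, 𝒢 plus ∅ and Ω).
Step 1: 6 new —
  {ε}  = {α, β, γ, δ}ᶜ
  {α, γ}  = {β, δ, ε}ᶜ
  {α, β, ε}  = {γ, δ}ᶜ
  {β, γ, δ}  = {γ, δ} ∪ {β}
  {α, γ, δ, ε}  = {β}ᶜ
  {β, γ, δ, ε}  = {γ, δ} ∪ {β, δ, ε}
  [12 total]
Step 2: 9 new —
  {α}  = {β, γ, δ, ε}ᶜ
  {α, ε}  = {β, γ, δ}ᶜ
  {β, ε}  = {β} ∪ {ε}
  {α, β, γ}  = {β} ∪ {α, γ}
  {α, γ, δ}  = {γ, δ} ∪ {α, γ}
  {α, γ, ε}  = {ε} ∪ {α, γ}
  {γ, δ, ε}  = {γ, δ} ∪ {ε}
  {α, β, γ, ε}  = {α, β, ε} ∪ {α, γ}
  {α, β, δ, ε}  = {α, β, ε} ∪ {β, δ, ε}
  [21 total]
Step 3 (5 new):
  {γ}  = {α, β, δ, ε}ᶜ
  {δ}  = {α, β, γ, ε}ᶜ
  {α, β}  = {γ, δ, ε}ᶜ
  {β, δ}  = {α, γ, ε}ᶜ
  {δ, ε}  = {α, β, γ}ᶜ
  [26 total]
Step 4: +6 →
  {α, δ}  = {δ} ∪ {α}
  {β, γ}  = {β} ∪ {γ}
  {γ, ε}  = {ε} ∪ {γ}
  {α, β, δ}  = {α, β} ∪ {δ}
  {α, δ, ε}  = {δ, ε} ∪ {α, ε}
  {β, γ, ε}  = {β, ε} ∪ {γ}
  [32 total]
Step 5: stable.

Therefore σ(𝒢) = { {}, {α}, {β}, {γ}, {δ}, {ε}, {α, β}, {α, γ}, {α, δ}, {α, ε}, {β, γ}, {β, δ}, {β, ε}, {γ, δ}, {γ, ε}, {δ, ε}, {α, β, γ}, {α, β, δ}, {α, β, ε}, {α, γ, δ}, {α, γ, ε}, {α, δ, ε}, {β, γ, δ}, {β, γ, ε}, {β, δ, ε}, {γ, δ, ε}, {α, β, γ, δ}, {α, β, γ, ε}, {α, β, δ, ε}, {α, γ, δ, ε}, {β, γ, δ, ε}, Ω } (|σ(𝒢)| = 32).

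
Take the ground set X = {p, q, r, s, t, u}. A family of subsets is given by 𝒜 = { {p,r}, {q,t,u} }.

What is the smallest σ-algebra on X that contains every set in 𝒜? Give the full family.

σ(𝒜) = { ∅, {s}, {p,r}, {p,r,s}, {q,t,u}, {q,s,t,u}, {p,q,r,t,u}, X }

Check:
Begin from { ∅, {p,r}, {q,t,u}, X } (that is, 𝒜 plus ∅ and X).
Iteration 1: 3 new —
  {p,r,s}  = ᶜ of {q,t,u}
  {q,s,t,u}  = ᶜ of {p,r}
  {p,q,r,t,u}  = {p,r} ∪ {q,t,u}
  (now 7)
Iteration 2. New:
  {s}  = ᶜ of {p,q,r,t,u}
  (now 8)
Iteration 3: no new sets; the family is a σ-algebra.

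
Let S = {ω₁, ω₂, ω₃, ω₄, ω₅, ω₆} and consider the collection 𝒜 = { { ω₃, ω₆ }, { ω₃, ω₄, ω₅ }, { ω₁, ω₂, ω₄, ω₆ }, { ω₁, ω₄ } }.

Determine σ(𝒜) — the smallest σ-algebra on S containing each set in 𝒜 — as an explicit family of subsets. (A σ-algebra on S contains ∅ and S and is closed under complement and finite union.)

σ(𝒜) (64 sets): { {  }, { ω₁ }, { ω₂ }, { ω₃ }, { ω₄ }, { ω₅ }, { ω₆ }, { ω₁, ω₂ }, { ω₁, ω₃ }, { ω₁, ω₄ }, { ω₁, ω₅ }, { ω₁, ω₆ }, { ω₂, ω₃ }, { ω₂, ω₄ }, { ω₂, ω₅ }, { ω₂, ω₆ }, { ω₃, ω₄ }, { ω₃, ω₅ }, { ω₃, ω₆ }, { ω₄, ω₅ }, { ω₄, ω₆ }, { ω₅, ω₆ }, { ω₁, ω₂, ω₃ }, { ω₁, ω₂, ω₄ }, { ω₁, ω₂, ω₅ }, { ω₁, ω₂, ω₆ }, { ω₁, ω₃, ω₄ }, { ω₁, ω₃, ω₅ }, { ω₁, ω₃, ω₆ }, { ω₁, ω₄, ω₅ }, { ω₁, ω₄, ω₆ }, { ω₁, ω₅, ω₆ }, { ω₂, ω₃, ω₄ }, { ω₂, ω₃, ω₅ }, { ω₂, ω₃, ω₆ }, { ω₂, ω₄, ω₅ }, { ω₂, ω₄, ω₆ }, { ω₂, ω₅, ω₆ }, { ω₃, ω₄, ω₅ }, { ω₃, ω₄, ω₆ }, { ω₃, ω₅, ω₆ }, { ω₄, ω₅, ω₆ }, { ω₁, ω₂, ω₃, ω₄ }, { ω₁, ω₂, ω₃, ω₅ }, { ω₁, ω₂, ω₃, ω₆ }, { ω₁, ω₂, ω₄, ω₅ }, { ω₁, ω₂, ω₄, ω₆ }, { ω₁, ω₂, ω₅, ω₆ }, { ω₁, ω₃, ω₄, ω₅ }, { ω₁, ω₃, ω₄, ω₆ }, { ω₁, ω₃, ω₅, ω₆ }, { ω₁, ω₄, ω₅, ω₆ }, { ω₂, ω₃, ω₄, ω₅ }, { ω₂, ω₃, ω₄, ω₆ }, { ω₂, ω₃, ω₅, ω₆ }, { ω₂, ω₄, ω₅, ω₆ }, { ω₃, ω₄, ω₅, ω₆ }, { ω₁, ω₂, ω₃, ω₄, ω₅ }, { ω₁, ω₂, ω₃, ω₄, ω₆ }, { ω₁, ω₂, ω₃, ω₅, ω₆ }, { ω₁, ω₂, ω₄, ω₅, ω₆ }, { ω₁, ω₃, ω₄, ω₅, ω₆ }, { ω₂, ω₃, ω₄, ω₅, ω₆ }, S }

Check:
Begin from { {  }, { ω₁, ω₄ }, { ω₃, ω₆ }, { ω₃, ω₄, ω₅ }, { ω₁, ω₂, ω₄, ω₆ }, S } (that is, 𝒜 plus ∅ and S).
Iteration 1. New:
  { ω₃, ω₅ }  = S∖{ ω₁, ω₂, ω₄, ω₆ }
  { ω₁, ω₂, ω₆ }  = S∖{ ω₃, ω₄, ω₅ }
  { ω₁, ω₂, ω₄, ω₅ }  = S∖{ ω₃, ω₆ }
  { ω₁, ω₃, ω₄, ω₅ }  = { ω₃, ω₄, ω₅ } ∪ { ω₁, ω₄ }
  { ω₁, ω₃, ω₄, ω₆ }  = { ω₁, ω₄ } ∪ { ω₃, ω₆ }
  { ω₂, ω₃, ω₅, ω₆ }  = S∖{ ω₁, ω₄ }
  { ω₃, ω₄, ω₅, ω₆ }  = { ω₃, ω₄, ω₅ } ∪ { ω₃, ω₆ }
  { ω₁, ω₂, ω₃, ω₄, ω₆ }  = { ω₁, ω₂, ω₄, ω₆ } ∪ { ω₃, ω₆ }
  [14 total]
Iteration 2 adds 11:
  { ω₅ }  = S∖{ ω₁, ω₂, ω₃, ω₄, ω₆ }
  { ω₁, ω₂ }  = S∖{ ω₃, ω₄, ω₅, ω₆ }
  { ω₂, ω₅ }  = S∖{ ω₁, ω₃, ω₄, ω₆ }
  { ω₂, ω₆ }  = S∖{ ω₁, ω₃, ω₄, ω₅ }
  { ω₃, ω₅, ω₆ }  = { ω₃, ω₆ } ∪ { ω₃, ω₅ }
  { ω₁, ω₂, ω₃, ω₆ }  = { ω₃, ω₆ } ∪ { ω₁, ω₂, ω₆ }
  { ω₁, ω₂, ω₃, ω₄, ω₅ }  = { ω₃, ω₄, ω₅ } ∪ { ω₁, ω₂, ω₄, ω₅ }
  { ω₁, ω₂, ω₃, ω₅, ω₆ }  = { ω₃, ω₅ } ∪ { ω₁, ω₂, ω₆ }
  { ω₁, ω₂, ω₄, ω₅, ω₆ }  = { ω₁, ω₂, ω₄, ω₆ } ∪ { ω₁, ω₂, ω₄, ω₅ }
  { ω₁, ω₃, ω₄, ω₅, ω₆ }  = { ω₃, ω₄, ω₅ } ∪ { ω₁, ω₃, ω₄, ω₆ }
  { ω₂, ω₃, ω₄, ω₅, ω₆ }  = { ω₃, ω₄, ω₅ } ∪ { ω₂, ω₃, ω₅, ω₆ }
  [25 total]
Iteration 3. New:
  { ω₁ }  = S∖{ ω₂, ω₃, ω₄, ω₅, ω₆ }
  { ω₂ }  = S∖{ ω₁, ω₃, ω₄, ω₅, ω₆ }
  { ω₃ }  = S∖{ ω₁, ω₂, ω₄, ω₅, ω₆ }
  { ω₄ }  = S∖{ ω₁, ω₂, ω₃, ω₅, ω₆ }
  { ω₆ }  = S∖{ ω₁, ω₂, ω₃, ω₄, ω₅ }
  { ω₄, ω₅ }  = S∖{ ω₁, ω₂, ω₃, ω₆ }
  { ω₁, ω₂, ω₄ }  = S∖{ ω₃, ω₅, ω₆ }
  { ω₁, ω₂, ω₅ }  = { ω₂, ω₅ } ∪ { ω₁, ω₂ }
  { ω₁, ω₄, ω₅ }  = { ω₁, ω₄ } ∪ { ω₅ }
  { ω₂, ω₃, ω₅ }  = { ω₂, ω₅ } ∪ { ω₃, ω₅ }
  { ω₂, ω₃, ω₆ }  = { ω₂, ω₆ } ∪ { ω₃, ω₆ }
  { ω₂, ω₅, ω₆ }  = { ω₂, ω₅ } ∪ { ω₂, ω₆ }
  { ω₁, ω₂, ω₃, ω₅ }  = { ω₃, ω₅ } ∪ { ω₁, ω₂ }
  { ω₁, ω₂, ω₅, ω₆ }  = { ω₂, ω₅ } ∪ { ω₁, ω₂, ω₆ }
  { ω₂, ω₃, ω₄, ω₅ }  = { ω₂, ω₅ } ∪ { ω₃, ω₄, ω₅ }
  [40 total]
Iteration 4: 22 new —
  { ω₁, ω₃ }  = { ω₃ } ∪ { ω₁ }
  { ω₁, ω₅ }  = { ω₁ } ∪ { ω₅ }
  { ω₁, ω₆ }  = S∖{ ω₂, ω₃, ω₄, ω₅ }
  { ω₂, ω₃ }  = { ω₂ } ∪ { ω₃ }
  { ω₂, ω₄ }  = { ω₂ } ∪ { ω₄ }
  { ω₃, ω₄ }  = S∖{ ω₁, ω₂, ω₅, ω₆ }
  { ω₄, ω₆ }  = S∖{ ω₁, ω₂, ω₃, ω₅ }
  { ω₅, ω₆ }  = { ω₆ } ∪ { ω₅ }
  { ω₁, ω₂, ω₃ }  = { ω₁, ω₂ } ∪ { ω₃ }
  { ω₁, ω₃, ω₄ }  = S∖{ ω₂, ω₅, ω₆ }
  { ω₁, ω₃, ω₅ }  = { ω₃, ω₅ } ∪ { ω₁ }
  { ω₁, ω₃, ω₆ }  = { ω₃, ω₆ } ∪ { ω₁ }
  { ω₁, ω₄, ω₆ }  = S∖{ ω₂, ω₃, ω₅ }
  { ω₂, ω₄, ω₅ }  = { ω₂ } ∪ { ω₄, ω₅ }
  { ω₂, ω₄, ω₆ }  = { ω₂, ω₆ } ∪ { ω₄ }
  { ω₃, ω₄, ω₆ }  = S∖{ ω₁, ω₂, ω₅ }
  { ω₄, ω₅, ω₆ }  = { ω₄, ω₅ } ∪ { ω₆ }
  { ω₁, ω₂, ω₃, ω₄ }  = { ω₁, ω₂, ω₄ } ∪ { ω₃ }
  { ω₁, ω₃, ω₅, ω₆ }  = { ω₁ } ∪ { ω₃, ω₅, ω₆ }
  { ω₁, ω₄, ω₅, ω₆ }  = { ω₁, ω₄, ω₅ } ∪ { ω₆ }
  { ω₂, ω₃, ω₄, ω₆ }  = { ω₂, ω₃, ω₆ } ∪ { ω₄ }
  { ω₂, ω₄, ω₅, ω₆ }  = { ω₄, ω₅ } ∪ { ω₂, ω₆ }
  [62 total]
Iteration 5 (2 new):
  { ω₁, ω₅, ω₆ }  = { ω₅, ω₆ } ∪ { ω₁, ω₆ }
  { ω₂, ω₃, ω₄ }  = { ω₃, ω₄ } ∪ { ω₂ }
  [64 total]
Iteration 6: no new sets; the family is a σ-algebra.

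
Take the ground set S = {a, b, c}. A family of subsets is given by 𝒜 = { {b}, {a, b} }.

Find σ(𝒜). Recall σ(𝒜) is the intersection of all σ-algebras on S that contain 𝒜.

Begin from { {}, {b}, {a, b}, S } (that is, 𝒜 plus ∅ and S).
Iteration 1: 2 new —
  {c}  = S∖{a, b}
  {a, c}  = S∖{b}
  |family| = 6
Iteration 2. New:
  {b, c}  = {c} ∪ {b}
  |family| = 7
Iteration 3: 1 new —
  {a}  = S∖{b, c}
  |family| = 8
Iteration 4 adds nothing — fixpoint reached.

σ(𝒜) = { {}, {a}, {b}, {c}, {a, b}, {a, c}, {b, c}, S }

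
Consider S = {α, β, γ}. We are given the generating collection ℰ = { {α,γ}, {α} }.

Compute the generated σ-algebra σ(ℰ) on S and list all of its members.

σ(ℰ) = { ∅, {α}, {β}, {γ}, {α,β}, {α,γ}, {β,γ}, S }

Check:
Initial family (4 sets): { ∅, {α}, {α,γ}, S }.
Step 1 adds 2:
  {β}  = S∖{α,γ}
  {β,γ}  = S∖{α}
  (now 6)
Step 2. New:
  {α,β}  = {β} ∪ {α}
  (now 7)
Step 3: 1 new —
  {γ}  = S∖{α,β}
  (now 8)
Step 4 adds nothing — fixpoint reached.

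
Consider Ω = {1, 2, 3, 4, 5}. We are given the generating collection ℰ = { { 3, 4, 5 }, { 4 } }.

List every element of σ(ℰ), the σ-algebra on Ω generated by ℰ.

Take S₀ = ℰ ∪ {∅, Ω} = { {  }, { 4 }, { 3, 4, 5 }, Ω }.
Pass 1 adds 2:
  { 1, 2 }  = Ω∖{ 3, 4, 5 }
  { 1, 2, 3, 5 }  = Ω∖{ 4 }
  [6 total]
Pass 2: +1 →
  { 1, 2, 4 }  = { 1, 2 } ∪ { 4 }
  [7 total]
Pass 3. New:
  { 3, 5 }  = Ω∖{ 1, 2, 4 }
  [8 total]
After Pass 4 the family is unchanged; done.

σ(ℰ) = { {  }, { 4 }, { 1, 2 }, { 3, 5 }, { 1, 2, 4 }, { 3, 4, 5 }, { 1, 2, 3, 5 }, Ω }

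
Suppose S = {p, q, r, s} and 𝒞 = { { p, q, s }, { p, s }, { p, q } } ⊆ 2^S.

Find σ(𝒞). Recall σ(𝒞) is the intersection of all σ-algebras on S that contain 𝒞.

σ(𝒞) (16 sets): { ∅, { p }, { q }, { r }, { s }, { p, q }, { p, r }, { p, s }, { q, r }, { q, s }, { r, s }, { p, q, r }, { p, q, s }, { p, r, s }, { q, r, s }, S }

Check:
Start: 𝒞 ∪ {∅, S} = { ∅, { p, q }, { p, s }, { p, q, s }, S }.
Pass 1: 3 new —
  { r }  = ᶜ of { p, q, s }
  { q, r }  = ᶜ of { p, s }
  { r, s }  = ᶜ of { p, q }
Pass 2: 3 new —
  { p, q, r }  = { r } ∪ { p, q }
  { p, r, s }  = { r } ∪ { p, s }
  { q, r, s }  = { r, s } ∪ { q, r }
Pass 3. New:
  { p }  = ᶜ of { q, r, s }
  { q }  = ᶜ of { p, r, s }
  { s }  = ᶜ of { p, q, r }
Pass 4 adds 2:
  { p, r }  = { r } ∪ { p }
  { q, s }  = { s } ∪ { q }
Pass 5: no new sets; the family is a σ-algebra.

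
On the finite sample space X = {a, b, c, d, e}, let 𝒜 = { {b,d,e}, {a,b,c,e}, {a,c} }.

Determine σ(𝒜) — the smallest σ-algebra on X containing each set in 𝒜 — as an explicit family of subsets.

|σ(𝒜)| = 8.  σ(𝒜) = { ∅, {d}, {a,c}, {b,e}, {a,c,d}, {b,d,e}, {a,b,c,e}, X }

Trace:
Begin from { ∅, {a,c}, {b,d,e}, {a,b,c,e}, X } (that is, 𝒜 plus ∅ and X).
Pass 1 adds 1:
  {d}  = {a,b,c,e}ᶜ
Pass 2: 1 new —
  {a,c,d}  = {d} ∪ {a,c}
Pass 3: 1 new —
  {b,e}  = {a,c,d}ᶜ
Pass 4: stable.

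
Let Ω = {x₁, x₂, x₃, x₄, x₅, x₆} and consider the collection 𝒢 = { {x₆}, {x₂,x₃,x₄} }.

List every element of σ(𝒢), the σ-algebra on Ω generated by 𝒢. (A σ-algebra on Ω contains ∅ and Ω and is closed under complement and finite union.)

|σ(𝒢)| = 8.  σ(𝒢) = { {}, {x₆}, {x₁,x₅}, {x₁,x₅,x₆}, {x₂,x₃,x₄}, {x₂,x₃,x₄,x₆}, {x₁,x₂,x₃,x₄,x₅}, Ω }

Working:
Take S₀ = 𝒢 ∪ {∅, Ω} = { {}, {x₆}, {x₂,x₃,x₄}, Ω }.
Iteration 1: 3 new —
  {x₁,x₅,x₆}  = ᶜ of {x₂,x₃,x₄}
  {x₂,x₃,x₄,x₆}  = {x₂,x₃,x₄} ∪ {x₆}
  {x₁,x₂,x₃,x₄,x₅}  = ᶜ of {x₆}
  (now 7)
Iteration 2: 1 new —
  {x₁,x₅}  = ᶜ of {x₂,x₃,x₄,x₆}
  (now 8)
Iteration 3 adds nothing — fixpoint reached.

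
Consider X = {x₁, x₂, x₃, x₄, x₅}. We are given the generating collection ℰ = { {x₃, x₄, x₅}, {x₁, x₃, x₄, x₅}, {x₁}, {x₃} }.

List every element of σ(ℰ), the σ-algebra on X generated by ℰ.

Begin from { {}, {x₁}, {x₃}, {x₃, x₄, x₅}, {x₁, x₃, x₄, x₅}, X } (that is, ℰ plus ∅ and X).
Round 1 adds 5:
  {x₂}  = complement {x₁, x₃, x₄, x₅}
  {x₁, x₂}  = complement {x₃, x₄, x₅}
  {x₁, x₃}  = {x₃} ∪ {x₁}
  {x₁, x₂, x₄, x₅}  = complement {x₃}
  {x₂, x₃, x₄, x₅}  = complement {x₁}
  (now 11)
Round 2 (3 new):
  {x₂, x₃}  = {x₂} ∪ {x₃}
  {x₁, x₂, x₃}  = {x₁, x₂} ∪ {x₃}
  {x₂, x₄, x₅}  = complement {x₁, x₃}
  (now 14)
Round 3: 2 new —
  {x₄, x₅}  = complement {x₁, x₂, x₃}
  {x₁, x₄, x₅}  = complement {x₂, x₃}
  (now 16)
After Round 4 the family is unchanged; done.

σ(ℰ) = { {}, {x₁}, {x₂}, {x₃}, {x₁, x₂}, {x₁, x₃}, {x₂, x₃}, {x₄, x₅}, {x₁, x₂, x₃}, {x₁, x₄, x₅}, {x₂, x₄, x₅}, {x₃, x₄, x₅}, {x₁, x₂, x₄, x₅}, {x₁, x₃, x₄, x₅}, {x₂, x₃, x₄, x₅}, X }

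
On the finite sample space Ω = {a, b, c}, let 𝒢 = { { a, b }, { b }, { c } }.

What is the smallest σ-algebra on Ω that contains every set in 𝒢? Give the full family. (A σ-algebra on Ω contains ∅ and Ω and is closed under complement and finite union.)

Start: 𝒢 ∪ {∅, Ω} = { ∅, { b }, { c }, { a, b }, Ω }.
Round 1: 2 new —
  { a, c }  = ᶜ of { b }
  { b, c }  = { c } ∪ { b }
  |family| = 7
Round 2: +1 →
  { a }  = ᶜ of { b, c }
  |family| = 8
Round 3: closed — nothing new.

σ(𝒢) = { ∅, { a }, { b }, { c }, { a, b }, { a, c }, { b, c }, Ω }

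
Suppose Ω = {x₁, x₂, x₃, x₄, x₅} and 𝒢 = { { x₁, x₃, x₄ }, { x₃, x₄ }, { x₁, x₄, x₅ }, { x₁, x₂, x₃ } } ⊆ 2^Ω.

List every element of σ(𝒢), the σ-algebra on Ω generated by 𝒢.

Take S₀ = 𝒢 ∪ {∅, Ω} = { {}, { x₃, x₄ }, { x₁, x₂, x₃ }, { x₁, x₃, x₄ }, { x₁, x₄, x₅ }, Ω }.
Step 1. New:
  { x₂, x₃ }  = complement { x₁, x₄, x₅ }
  { x₂, x₅ }  = complement { x₁, x₃, x₄ }
  { x₄, x₅ }  = complement { x₁, x₂, x₃ }
  { x₁, x₂, x₅ }  = complement { x₃, x₄ }
  { x₁, x₂, x₃, x₄ }  = { x₁, x₃, x₄ } ∪ { x₁, x₂, x₃ }
  { x₁, x₃, x₄, x₅ }  = { x₁, x₄, x₅ } ∪ { x₁, x₃, x₄ }
  — 12 sets.
Step 2 adds 9:
  { x₂ }  = complement { x₁, x₃, x₄, x₅ }
  { x₅ }  = complement { x₁, x₂, x₃, x₄ }
  { x₂, x₃, x₄ }  = { x₃, x₄ } ∪ { x₂, x₃ }
  { x₂, x₃, x₅ }  = { x₂, x₅ } ∪ { x₂, x₃ }
  { x₂, x₄, x₅ }  = { x₂, x₅ } ∪ { x₄, x₅ }
  { x₃, x₄, x₅ }  = { x₃, x₄ } ∪ { x₄, x₅ }
  { x₁, x₂, x₃, x₅ }  = { x₂, x₅ } ∪ { x₁, x₂, x₃ }
  { x₁, x₂, x₄, x₅ }  = { x₁, x₄, x₅ } ∪ { x₂, x₅ }
  { x₂, x₃, x₄, x₅ }  = { x₂, x₅ } ∪ { x₃, x₄ }
  — 21 sets.
Step 3: +7 →
  { x₁ }  = complement { x₂, x₃, x₄, x₅ }
  { x₃ }  = complement { x₁, x₂, x₄, x₅ }
  { x₄ }  = complement { x₁, x₂, x₃, x₅ }
  { x₁, x₂ }  = complement { x₃, x₄, x₅ }
  { x₁, x₃ }  = complement { x₂, x₄, x₅ }
  { x₁, x₄ }  = complement { x₂, x₃, x₅ }
  { x₁, x₅ }  = complement { x₂, x₃, x₄ }
  — 28 sets.
Step 4. New:
  { x₂, x₄ }  = { x₂ } ∪ { x₄ }
  { x₃, x₅ }  = { x₅ } ∪ { x₃ }
  { x₁, x₂, x₄ }  = { x₁, x₂ } ∪ { x₁, x₄ }
  { x₁, x₃, x₅ }  = { x₅ } ∪ { x₁, x₃ }
  — 32 sets.
Step 5: closed — nothing new.

σ(𝒢) = { {}, { x₁ }, { x₂ }, { x₃ }, { x₄ }, { x₅ }, { x₁, x₂ }, { x₁, x₃ }, { x₁, x₄ }, { x₁, x₅ }, { x₂, x₃ }, { x₂, x₄ }, { x₂, x₅ }, { x₃, x₄ }, { x₃, x₅ }, { x₄, x₅ }, { x₁, x₂, x₃ }, { x₁, x₂, x₄ }, { x₁, x₂, x₅ }, { x₁, x₃, x₄ }, { x₁, x₃, x₅ }, { x₁, x₄, x₅ }, { x₂, x₃, x₄ }, { x₂, x₃, x₅ }, { x₂, x₄, x₅ }, { x₃, x₄, x₅ }, { x₁, x₂, x₃, x₄ }, { x₁, x₂, x₃, x₅ }, { x₁, x₂, x₄, x₅ }, { x₁, x₃, x₄, x₅ }, { x₂, x₃, x₄, x₅ }, Ω }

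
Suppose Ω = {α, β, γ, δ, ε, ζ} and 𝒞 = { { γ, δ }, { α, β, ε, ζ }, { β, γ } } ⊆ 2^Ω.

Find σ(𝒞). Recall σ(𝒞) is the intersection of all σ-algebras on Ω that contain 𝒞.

Start: 𝒞 ∪ {∅, Ω} = { {  }, { β, γ }, { γ, δ }, { α, β, ε, ζ }, Ω }.
Pass 1. New:
  { β, γ, δ }  = { γ, δ } ∪ { β, γ }
  { α, δ, ε, ζ }  = { β, γ }ᶜ
  { α, β, γ, ε, ζ }  = { β, γ } ∪ { α, β, ε, ζ }
Pass 2 (4 new):
  { δ }  = { α, β, γ, ε, ζ }ᶜ
  { α, ε, ζ }  = { β, γ, δ }ᶜ
  { α, β, δ, ε, ζ }  = { α, δ, ε, ζ } ∪ { α, β, ε, ζ }
  { α, γ, δ, ε, ζ }  = { α, δ, ε, ζ } ∪ { γ, δ }
Pass 3 adds 2:
  { β }  = { α, γ, δ, ε, ζ }ᶜ
  { γ }  = { α, β, δ, ε, ζ }ᶜ
Pass 4 adds 2:
  { β, δ }  = { δ } ∪ { β }
  { α, γ, ε, ζ }  = { γ } ∪ { α, ε, ζ }
Pass 5: closed — nothing new.

Therefore σ(𝒞) = { {  }, { β }, { γ }, { δ }, { β, γ }, { β, δ }, { γ, δ }, { α, ε, ζ }, { β, γ, δ }, { α, β, ε, ζ }, { α, γ, ε, ζ }, { α, δ, ε, ζ }, { α, β, γ, ε, ζ }, { α, β, δ, ε, ζ }, { α, γ, δ, ε, ζ }, Ω } (|σ(𝒞)| = 16).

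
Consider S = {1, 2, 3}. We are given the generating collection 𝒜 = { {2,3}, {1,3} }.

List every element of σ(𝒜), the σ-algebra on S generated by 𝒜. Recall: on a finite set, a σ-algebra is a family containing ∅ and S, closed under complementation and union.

Begin from { ∅, {1,3}, {2,3}, S } (that is, 𝒜 plus ∅ and S).
Iteration 1: +2 →
  {1}  = {2,3}ᶜ
  {2}  = {1,3}ᶜ
  (now 6)
Iteration 2: 1 new —
  {1,2}  = {2} ∪ {1}
  (now 7)
Iteration 3 adds 1:
  {3}  = {1,2}ᶜ
  (now 8)
After Iteration 4 the family is unchanged; done.

σ(𝒜) = { ∅, {1}, {2}, {3}, {1,2}, {1,3}, {2,3}, S }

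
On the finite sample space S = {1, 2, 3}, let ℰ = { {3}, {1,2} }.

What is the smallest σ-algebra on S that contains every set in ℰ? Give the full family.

Initial family (4 sets): { {}, {3}, {1,2}, S }.
Step 1 adds nothing — fixpoint reached.

σ(ℰ) = { {}, {3}, {1,2}, S }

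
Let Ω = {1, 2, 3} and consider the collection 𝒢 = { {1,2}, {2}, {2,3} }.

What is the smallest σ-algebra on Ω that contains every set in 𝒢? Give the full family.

σ(𝒢) = { {}, {1}, {2}, {3}, {1,2}, {1,3}, {2,3}, Ω }

Check:
Seed the family with 𝒢 together with ∅ and Ω: { {}, {2}, {1,2}, {2,3}, Ω }.
Iteration 1: +3 →
  {1}  = {2,3}ᶜ
  {3}  = {1,2}ᶜ
  {1,3}  = {2}ᶜ
After Iteration 2 the family is unchanged; done.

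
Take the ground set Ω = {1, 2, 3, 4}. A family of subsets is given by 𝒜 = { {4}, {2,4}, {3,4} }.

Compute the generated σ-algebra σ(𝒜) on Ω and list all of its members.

Begin from { ∅, {4}, {2,4}, {3,4}, Ω } (that is, 𝒜 plus ∅ and Ω).
Pass 1: +4 →
  {1,2}  = complement {3,4}
  {1,3}  = complement {2,4}
  {1,2,3}  = complement {4}
  {2,3,4}  = {3,4} ∪ {2,4}
  [9 total]
Pass 2 (3 new):
  {1}  = complement {2,3,4}
  {1,2,4}  = {1,2} ∪ {4}
  {1,3,4}  = {3,4} ∪ {1,3}
  [12 total]
Pass 3: +3 →
  {2}  = complement {1,3,4}
  {3}  = complement {1,2,4}
  {1,4}  = {4} ∪ {1}
  [15 total]
Pass 4. New:
  {2,3}  = complement {1,4}
  [16 total]
Pass 5: stable.

Therefore σ(𝒜) = { ∅, {1}, {2}, {3}, {4}, {1,2}, {1,3}, {1,4}, {2,3}, {2,4}, {3,4}, {1,2,3}, {1,2,4}, {1,3,4}, {2,3,4}, Ω } (|σ(𝒜)| = 16).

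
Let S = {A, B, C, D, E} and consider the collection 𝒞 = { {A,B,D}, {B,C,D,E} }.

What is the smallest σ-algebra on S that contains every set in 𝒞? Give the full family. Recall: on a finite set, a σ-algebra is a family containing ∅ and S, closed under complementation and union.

Take S₀ = 𝒞 ∪ {∅, S} = { ∅, {A,B,D}, {B,C,D,E}, S }.
Round 1. New:
  {A}  = complement {B,C,D,E}
  {C,E}  = complement {A,B,D}
  |family| = 6
Round 2: 1 new —
  {A,C,E}  = {C,E} ∪ {A}
  |family| = 7
Round 3 (1 new):
  {B,D}  = complement {A,C,E}
  |family| = 8
Round 4 adds nothing — fixpoint reached.

|σ(𝒞)| = 8.  σ(𝒞) = { ∅, {A}, {B,D}, {C,E}, {A,B,D}, {A,C,E}, {B,C,D,E}, S }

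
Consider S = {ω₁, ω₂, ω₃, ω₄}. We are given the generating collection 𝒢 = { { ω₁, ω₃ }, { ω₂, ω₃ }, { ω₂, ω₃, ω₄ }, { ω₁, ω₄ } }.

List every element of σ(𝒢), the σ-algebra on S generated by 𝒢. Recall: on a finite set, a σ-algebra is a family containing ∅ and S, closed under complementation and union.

σ(𝒢) (16 sets): { ∅, { ω₁ }, { ω₂ }, { ω₃ }, { ω₄ }, { ω₁, ω₂ }, { ω₁, ω₃ }, { ω₁, ω₄ }, { ω₂, ω₃ }, { ω₂, ω₄ }, { ω₃, ω₄ }, { ω₁, ω₂, ω₃ }, { ω₁, ω₂, ω₄ }, { ω₁, ω₃, ω₄ }, { ω₂, ω₃, ω₄ }, S }

Working:
Begin from { ∅, { ω₁, ω₃ }, { ω₁, ω₄ }, { ω₂, ω₃ }, { ω₂, ω₃, ω₄ }, S } (that is, 𝒢 plus ∅ and S).
Iteration 1 adds 4:
  { ω₁ }  = ᶜ of { ω₂, ω₃, ω₄ }
  { ω₂, ω₄ }  = ᶜ of { ω₁, ω₃ }
  { ω₁, ω₂, ω₃ }  = { ω₂, ω₃ } ∪ { ω₁, ω₃ }
  { ω₁, ω₃, ω₄ }  = { ω₁, ω₄ } ∪ { ω₁, ω₃ }
  [10 total]
Iteration 2. New:
  { ω₂ }  = ᶜ of { ω₁, ω₃, ω₄ }
  { ω₄ }  = ᶜ of { ω₁, ω₂, ω₃ }
  { ω₁, ω₂, ω₄ }  = { ω₁, ω₄ } ∪ { ω₂, ω₄ }
  [13 total]
Iteration 3 (2 new):
  { ω₃ }  = ᶜ of { ω₁, ω₂, ω₄ }
  { ω₁, ω₂ }  = { ω₂ } ∪ { ω₁ }
  [15 total]
Iteration 4: +1 →
  { ω₃, ω₄ }  = ᶜ of { ω₁, ω₂ }
  [16 total]
Iteration 5: stable.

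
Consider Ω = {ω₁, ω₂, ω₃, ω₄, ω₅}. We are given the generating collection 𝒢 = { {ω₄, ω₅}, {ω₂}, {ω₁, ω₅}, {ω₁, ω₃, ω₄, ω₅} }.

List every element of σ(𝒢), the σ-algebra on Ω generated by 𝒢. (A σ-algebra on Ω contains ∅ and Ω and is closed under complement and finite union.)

σ(𝒢) (32 sets): { {}, {ω₁}, {ω₂}, {ω₃}, {ω₄}, {ω₅}, {ω₁, ω₂}, {ω₁, ω₃}, {ω₁, ω₄}, {ω₁, ω₅}, {ω₂, ω₃}, {ω₂, ω₄}, {ω₂, ω₅}, {ω₃, ω₄}, {ω₃, ω₅}, {ω₄, ω₅}, {ω₁, ω₂, ω₃}, {ω₁, ω₂, ω₄}, {ω₁, ω₂, ω₅}, {ω₁, ω₃, ω₄}, {ω₁, ω₃, ω₅}, {ω₁, ω₄, ω₅}, {ω₂, ω₃, ω₄}, {ω₂, ω₃, ω₅}, {ω₂, ω₄, ω₅}, {ω₃, ω₄, ω₅}, {ω₁, ω₂, ω₃, ω₄}, {ω₁, ω₂, ω₃, ω₅}, {ω₁, ω₂, ω₄, ω₅}, {ω₁, ω₃, ω₄, ω₅}, {ω₂, ω₃, ω₄, ω₅}, Ω }

Working:
Initial family (6 sets): { {}, {ω₂}, {ω₁, ω₅}, {ω₄, ω₅}, {ω₁, ω₃, ω₄, ω₅}, Ω }.
Round 1: 5 new —
  {ω₁, ω₂, ω₃}  = {ω₄, ω₅}ᶜ
  {ω₁, ω₂, ω₅}  = {ω₁, ω₅} ∪ {ω₂}
  {ω₁, ω₄, ω₅}  = {ω₄, ω₅} ∪ {ω₁, ω₅}
  {ω₂, ω₃, ω₄}  = {ω₁, ω₅}ᶜ
  {ω₂, ω₄, ω₅}  = {ω₄, ω₅} ∪ {ω₂}
Round 2: +7 →
  {ω₁, ω₃}  = {ω₂, ω₄, ω₅}ᶜ
  {ω₂, ω₃}  = {ω₁, ω₄, ω₅}ᶜ
  {ω₃, ω₄}  = {ω₁, ω₂, ω₅}ᶜ
  {ω₁, ω₂, ω₃, ω₄}  = {ω₁, ω₂, ω₃} ∪ {ω₂, ω₃, ω₄}
  {ω₁, ω₂, ω₃, ω₅}  = {ω₁, ω₂, ω₃} ∪ {ω₁, ω₂, ω₅}
  {ω₁, ω₂, ω₄, ω₅}  = {ω₁, ω₄, ω₅} ∪ {ω₂}
  {ω₂, ω₃, ω₄, ω₅}  = {ω₂, ω₃, ω₄} ∪ {ω₄, ω₅}
Round 3: 7 new —
  {ω₁}  = {ω₂, ω₃, ω₄, ω₅}ᶜ
  {ω₃}  = {ω₁, ω₂, ω₄, ω₅}ᶜ
  {ω₄}  = {ω₁, ω₂, ω₃, ω₅}ᶜ
  {ω₅}  = {ω₁, ω₂, ω₃, ω₄}ᶜ
  {ω₁, ω₃, ω₄}  = {ω₃, ω₄} ∪ {ω₁, ω₃}
  {ω₁, ω₃, ω₅}  = {ω₁, ω₃} ∪ {ω₁, ω₅}
  {ω₃, ω₄, ω₅}  = {ω₄, ω₅} ∪ {ω₃, ω₄}
Round 4 adds 6:
  {ω₁, ω₂}  = {ω₃, ω₄, ω₅}ᶜ
  {ω₁, ω₄}  = {ω₄} ∪ {ω₁}
  {ω₂, ω₄}  = {ω₁, ω₃, ω₅}ᶜ
  {ω₂, ω₅}  = {ω₁, ω₃, ω₄}ᶜ
  {ω₃, ω₅}  = {ω₅} ∪ {ω₃}
  {ω₂, ω₃, ω₅}  = {ω₅} ∪ {ω₂, ω₃}
Round 5 adds 1:
  {ω₁, ω₂, ω₄}  = {ω₃, ω₅}ᶜ
Round 6 adds nothing — fixpoint reached.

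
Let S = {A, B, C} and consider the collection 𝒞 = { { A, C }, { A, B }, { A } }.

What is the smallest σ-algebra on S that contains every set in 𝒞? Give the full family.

Take S₀ = 𝒞 ∪ {∅, S} = { {  }, { A }, { A, B }, { A, C }, S }.
Step 1 (3 new):
  { B }  = complement { A, C }
  { C }  = complement { A, B }
  { B, C }  = complement { A }
  |family| = 8
After Step 2 the family is unchanged; done.

Hence σ(𝒞) has 8 members: { {  }, { A }, { B }, { C }, { A, B }, { A, C }, { B, C }, S }.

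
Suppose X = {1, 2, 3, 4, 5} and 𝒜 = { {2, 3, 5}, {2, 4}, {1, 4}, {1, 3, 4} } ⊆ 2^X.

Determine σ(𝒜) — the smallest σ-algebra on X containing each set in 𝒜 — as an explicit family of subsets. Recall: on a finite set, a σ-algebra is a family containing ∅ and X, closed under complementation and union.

σ(𝒜) (32 sets): { ∅, {1}, {2}, {3}, {4}, {5}, {1, 2}, {1, 3}, {1, 4}, {1, 5}, {2, 3}, {2, 4}, {2, 5}, {3, 4}, {3, 5}, {4, 5}, {1, 2, 3}, {1, 2, 4}, {1, 2, 5}, {1, 3, 4}, {1, 3, 5}, {1, 4, 5}, {2, 3, 4}, {2, 3, 5}, {2, 4, 5}, {3, 4, 5}, {1, 2, 3, 4}, {1, 2, 3, 5}, {1, 2, 4, 5}, {1, 3, 4, 5}, {2, 3, 4, 5}, X }

Working:
Begin from { ∅, {1, 4}, {2, 4}, {1, 3, 4}, {2, 3, 5}, X } (that is, 𝒜 plus ∅ and X).
Round 1 adds 5:
  {2, 5}  = {1, 3, 4}ᶜ
  {1, 2, 4}  = {1, 4} ∪ {2, 4}
  {1, 3, 5}  = {2, 4}ᶜ
  {1, 2, 3, 4}  = {1, 3, 4} ∪ {2, 4}
  {2, 3, 4, 5}  = {2, 3, 5} ∪ {2, 4}
  [11 total]
Round 2. New:
  {1}  = {2, 3, 4, 5}ᶜ
  {5}  = {1, 2, 3, 4}ᶜ
  {3, 5}  = {1, 2, 4}ᶜ
  {2, 4, 5}  = {2, 5} ∪ {2, 4}
  {1, 2, 3, 5}  = {2, 5} ∪ {1, 3, 5}
  {1, 2, 4, 5}  = {2, 5} ∪ {1, 2, 4}
  {1, 3, 4, 5}  = {1, 3, 5} ∪ {1, 3, 4}
  [18 total]
Round 3 (7 new):
  {2}  = {1, 3, 4, 5}ᶜ
  {3}  = {1, 2, 4, 5}ᶜ
  {4}  = {1, 2, 3, 5}ᶜ
  {1, 3}  = {2, 4, 5}ᶜ
  {1, 5}  = {5} ∪ {1}
  {1, 2, 5}  = {2, 5} ∪ {1}
  {1, 4, 5}  = {1, 4} ∪ {5}
  [25 total]
Round 4: +7 →
  {1, 2}  = {2} ∪ {1}
  {2, 3}  = {1, 4, 5}ᶜ
  {3, 4}  = {1, 2, 5}ᶜ
  {4, 5}  = {5} ∪ {4}
  {1, 2, 3}  = {2} ∪ {1, 3}
  {2, 3, 4}  = {1, 5}ᶜ
  {3, 4, 5}  = {4} ∪ {3, 5}
  [32 total]
Round 5: closed — nothing new.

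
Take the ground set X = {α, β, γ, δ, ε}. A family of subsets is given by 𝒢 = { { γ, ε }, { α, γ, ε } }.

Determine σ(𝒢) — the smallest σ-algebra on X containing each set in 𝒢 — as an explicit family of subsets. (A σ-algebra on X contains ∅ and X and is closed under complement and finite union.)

σ(𝒢) (8 sets): { {  }, { α }, { β, δ }, { γ, ε }, { α, β, δ }, { α, γ, ε }, { β, γ, δ, ε }, X }

Check:
Begin from { {  }, { γ, ε }, { α, γ, ε }, X } (that is, 𝒢 plus ∅ and X).
Step 1 adds 2:
  { β, δ }  = X∖{ α, γ, ε }
  { α, β, δ }  = X∖{ γ, ε }
  — 6 sets.
Step 2. New:
  { β, γ, δ, ε }  = { γ, ε } ∪ { β, δ }
  — 7 sets.
Step 3: +1 →
  { α }  = X∖{ β, γ, δ, ε }
  — 8 sets.
After Step 4 the family is unchanged; done.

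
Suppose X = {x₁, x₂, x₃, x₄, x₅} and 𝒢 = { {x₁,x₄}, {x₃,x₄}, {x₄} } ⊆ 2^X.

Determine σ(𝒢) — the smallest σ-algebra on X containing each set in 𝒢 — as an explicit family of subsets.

Take S₀ = 𝒢 ∪ {∅, X} = { ∅, {x₄}, {x₁,x₄}, {x₃,x₄}, X }.
Round 1 (4 new):
  {x₁,x₂,x₅}  = ᶜ of {x₃,x₄}
  {x₁,x₃,x₄}  = {x₃,x₄} ∪ {x₁,x₄}
  {x₂,x₃,x₅}  = ᶜ of {x₁,x₄}
  {x₁,x₂,x₃,x₅}  = ᶜ of {x₄}
  (now 9)
Round 2. New:
  {x₂,x₅}  = ᶜ of {x₁,x₃,x₄}
  {x₁,x₂,x₄,x₅}  = {x₁,x₂,x₅} ∪ {x₁,x₄}
  {x₂,x₃,x₄,x₅}  = {x₃,x₄} ∪ {x₂,x₃,x₅}
  (now 12)
Round 3. New:
  {x₁}  = ᶜ of {x₂,x₃,x₄,x₅}
  {x₃}  = ᶜ of {x₁,x₂,x₄,x₅}
  {x₂,x₄,x₅}  = {x₂,x₅} ∪ {x₄}
  (now 15)
Round 4: 1 new —
  {x₁,x₃}  = ᶜ of {x₂,x₄,x₅}
  (now 16)
Round 5: closed — nothing new.

|σ(𝒢)| = 16.  σ(𝒢) = { ∅, {x₁}, {x₃}, {x₄}, {x₁,x₃}, {x₁,x₄}, {x₂,x₅}, {x₃,x₄}, {x₁,x₂,x₅}, {x₁,x₃,x₄}, {x₂,x₃,x₅}, {x₂,x₄,x₅}, {x₁,x₂,x₃,x₅}, {x₁,x₂,x₄,x₅}, {x₂,x₃,x₄,x₅}, X }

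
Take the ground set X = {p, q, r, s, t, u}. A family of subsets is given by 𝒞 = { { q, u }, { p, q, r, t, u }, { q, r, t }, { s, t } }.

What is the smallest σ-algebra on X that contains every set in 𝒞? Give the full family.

Take S₀ = 𝒞 ∪ {∅, X} = { ∅, { q, u }, { s, t }, { q, r, t }, { p, q, r, t, u }, X }.
Iteration 1. New:
  { s }  = { p, q, r, t, u }ᶜ
  { p, s, u }  = { q, r, t }ᶜ
  { p, q, r, u }  = { s, t }ᶜ
  { p, r, s, t }  = { q, u }ᶜ
  { q, r, s, t }  = { s, t } ∪ { q, r, t }
  { q, r, t, u }  = { q, r, t } ∪ { q, u }
  { q, s, t, u }  = { s, t } ∪ { q, u }
  — 13 sets.
Iteration 2. New:
  { p, r }  = { q, s, t, u }ᶜ
  { p, s }  = { q, r, t, u }ᶜ
  { p, u }  = { q, r, s, t }ᶜ
  { q, s, u }  = { q, u } ∪ { s }
  { p, q, s, u }  = { q, u } ∪ { p, s, u }
  { p, s, t, u }  = { p, s, u } ∪ { s, t }
  { p, q, r, s, t }  = { q, r, s, t } ∪ { p, r, s, t }
  { p, q, r, s, u }  = { p, s, u } ∪ { p, q, r, u }
  { p, q, s, t, u }  = { p, s, u } ∪ { q, s, t, u }
  { p, r, s, t, u }  = { p, s, u } ∪ { p, r, s, t }
  { q, r, s, t, u }  = { q, u } ∪ { q, r, s, t }
  — 24 sets.
Iteration 3. New:
  { p }  = { q, r, s, t, u }ᶜ
  { q }  = { p, r, s, t, u }ᶜ
  { r }  = { p, q, s, t, u }ᶜ
  { t }  = { p, q, r, s, u }ᶜ
  { u }  = { p, q, r, s, t }ᶜ
  { q, r }  = { p, s, t, u }ᶜ
  { r, t }  = { p, q, s, u }ᶜ
  { p, q, u }  = { p, u } ∪ { q, u }
  { p, r, s }  = { p, s } ∪ { p, r }
  { p, r, t }  = { q, s, u }ᶜ
  { p, r, u }  = { p, u } ∪ { p, r }
  { p, s, t }  = { s, t } ∪ { p, s }
  { p, q, r, t }  = { p, r } ∪ { q, r, t }
  { p, r, s, u }  = { p, s, u } ∪ { p, r }
  — 38 sets.
Iteration 4: 23 new —
  { p, q }  = { q } ∪ { p }
  { p, t }  = { p } ∪ { t }
  { q, s }  = { q } ∪ { s }
  { q, t }  = { p, r, s, u }ᶜ
  { r, s }  = { r } ∪ { s }
  { r, u }  = { r } ∪ { u }
  { s, u }  = { p, q, r, t }ᶜ
  { t, u }  = { u } ∪ { t }
  { p, q, r }  = { q } ∪ { p, r }
  { p, q, s }  = { q } ∪ { p, s }
  { p, t, u }  = { p, u } ∪ { t }
  { q, r, s }  = { q, r } ∪ { s }
  { q, r, u }  = { p, s, t }ᶜ
  { q, s, t }  = { p, r, u }ᶜ
  { q, t, u }  = { p, r, s }ᶜ
  { r, s, t }  = { p, q, u }ᶜ
  { r, t, u }  = { r, t } ∪ { u }
  { s, t, u }  = { s, t } ∪ { u }
  { p, q, r, s }  = { q } ∪ { p, r, s }
  { p, q, s, t }  = { q } ∪ { p, s, t }
  { p, q, t, u }  = { t } ∪ { p, q, u }
  { p, r, t, u }  = { p, r, u } ∪ { p, r, t }
  { q, r, s, u }  = { q, s, u } ∪ { r }
  — 61 sets.
Iteration 5: +3 →
  { p, q, t }  = { q, t } ∪ { p, t }
  { r, s, u }  = { r, s } ∪ { s, u }
  { r, s, t, u }  = { p, q }ᶜ
  — 64 sets.
Iteration 6 adds nothing — fixpoint reached.

|σ(𝒞)| = 64.  σ(𝒞) = { ∅, { p }, { q }, { r }, { s }, { t }, { u }, { p, q }, { p, r }, { p, s }, { p, t }, { p, u }, { q, r }, { q, s }, { q, t }, { q, u }, { r, s }, { r, t }, { r, u }, { s, t }, { s, u }, { t, u }, { p, q, r }, { p, q, s }, { p, q, t }, { p, q, u }, { p, r, s }, { p, r, t }, { p, r, u }, { p, s, t }, { p, s, u }, { p, t, u }, { q, r, s }, { q, r, t }, { q, r, u }, { q, s, t }, { q, s, u }, { q, t, u }, { r, s, t }, { r, s, u }, { r, t, u }, { s, t, u }, { p, q, r, s }, { p, q, r, t }, { p, q, r, u }, { p, q, s, t }, { p, q, s, u }, { p, q, t, u }, { p, r, s, t }, { p, r, s, u }, { p, r, t, u }, { p, s, t, u }, { q, r, s, t }, { q, r, s, u }, { q, r, t, u }, { q, s, t, u }, { r, s, t, u }, { p, q, r, s, t }, { p, q, r, s, u }, { p, q, r, t, u }, { p, q, s, t, u }, { p, r, s, t, u }, { q, r, s, t, u }, X }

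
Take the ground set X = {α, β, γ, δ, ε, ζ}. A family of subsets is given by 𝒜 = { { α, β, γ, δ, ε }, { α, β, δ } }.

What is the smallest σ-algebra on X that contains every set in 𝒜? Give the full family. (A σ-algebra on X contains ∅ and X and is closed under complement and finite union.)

Answer: σ(𝒜) = { ∅, { ζ }, { γ, ε }, { α, β, δ }, { γ, ε, ζ }, { α, β, δ, ζ }, { α, β, γ, δ, ε }, X }

Check:
Seed the family with 𝒜 together with ∅ and X: { ∅, { α, β, δ }, { α, β, γ, δ, ε }, X }.
Iteration 1. New:
  { ζ }  = ᶜ of { α, β, γ, δ, ε }
  { γ, ε, ζ }  = ᶜ of { α, β, δ }
  — 6 sets.
Iteration 2 adds 1:
  { α, β, δ, ζ }  = { α, β, δ } ∪ { ζ }
  — 7 sets.
Iteration 3 adds 1:
  { γ, ε }  = ᶜ of { α, β, δ, ζ }
  — 8 sets.
After Iteration 4 the family is unchanged; done.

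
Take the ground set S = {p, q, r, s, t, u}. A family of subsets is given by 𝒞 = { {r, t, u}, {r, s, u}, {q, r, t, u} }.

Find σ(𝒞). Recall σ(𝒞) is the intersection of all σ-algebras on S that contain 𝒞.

Start: 𝒞 ∪ {∅, S} = { ∅, {r, s, u}, {r, t, u}, {q, r, t, u}, S }.
Step 1 adds 5:
  {p, s}  = {q, r, t, u}ᶜ
  {p, q, s}  = {r, t, u}ᶜ
  {p, q, t}  = {r, s, u}ᶜ
  {r, s, t, u}  = {r, t, u} ∪ {r, s, u}
  {q, r, s, t, u}  = {r, s, u} ∪ {q, r, t, u}
  |family| = 10
Step 2: 7 new —
  {p}  = {q, r, s, t, u}ᶜ
  {p, q}  = {r, s, t, u}ᶜ
  {p, q, s, t}  = {p, q, s} ∪ {p, q, t}
  {p, r, s, u}  = {p, s} ∪ {r, s, u}
  {p, q, r, s, u}  = {p, q, s} ∪ {r, s, u}
  {p, q, r, t, u}  = {p, q, t} ∪ {r, t, u}
  {p, r, s, t, u}  = {r, s, t, u} ∪ {p, s}
  |family| = 17
Step 3 (6 new):
  {q}  = {p, r, s, t, u}ᶜ
  {s}  = {p, q, r, t, u}ᶜ
  {t}  = {p, q, r, s, u}ᶜ
  {q, t}  = {p, r, s, u}ᶜ
  {r, u}  = {p, q, s, t}ᶜ
  {p, r, t, u}  = {r, t, u} ∪ {p}
  |family| = 23
Step 4 (9 new):
  {p, t}  = {p} ∪ {t}
  {q, s}  = {p, r, t, u}ᶜ
  {s, t}  = {t} ∪ {s}
  {p, r, u}  = {p} ∪ {r, u}
  {p, s, t}  = {t} ∪ {p, s}
  {q, r, u}  = {q} ∪ {r, u}
  {q, s, t}  = {q, t} ∪ {s}
  {p, q, r, u}  = {p, q} ∪ {r, u}
  {q, r, s, u}  = {q} ∪ {r, s, u}
  |family| = 32
Step 5: closed — nothing new.

σ(𝒞) = { ∅, {p}, {q}, {s}, {t}, {p, q}, {p, s}, {p, t}, {q, s}, {q, t}, {r, u}, {s, t}, {p, q, s}, {p, q, t}, {p, r, u}, {p, s, t}, {q, r, u}, {q, s, t}, {r, s, u}, {r, t, u}, {p, q, r, u}, {p, q, s, t}, {p, r, s, u}, {p, r, t, u}, {q, r, s, u}, {q, r, t, u}, {r, s, t, u}, {p, q, r, s, u}, {p, q, r, t, u}, {p, r, s, t, u}, {q, r, s, t, u}, S }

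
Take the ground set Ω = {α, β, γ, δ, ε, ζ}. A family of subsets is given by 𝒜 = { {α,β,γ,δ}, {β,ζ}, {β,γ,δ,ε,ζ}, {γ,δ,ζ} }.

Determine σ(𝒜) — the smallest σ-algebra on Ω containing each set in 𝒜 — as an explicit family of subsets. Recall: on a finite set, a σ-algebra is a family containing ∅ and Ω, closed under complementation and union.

Take S₀ = 𝒜 ∪ {∅, Ω} = { {}, {β,ζ}, {γ,δ,ζ}, {α,β,γ,δ}, {β,γ,δ,ε,ζ}, Ω }.
Round 1: 6 new —
  {α}  = ᶜ of {β,γ,δ,ε,ζ}
  {ε,ζ}  = ᶜ of {α,β,γ,δ}
  {α,β,ε}  = ᶜ of {γ,δ,ζ}
  {α,γ,δ,ε}  = ᶜ of {β,ζ}
  {β,γ,δ,ζ}  = {γ,δ,ζ} ∪ {β,ζ}
  {α,β,γ,δ,ζ}  = {γ,δ,ζ} ∪ {α,β,γ,δ}
  — 12 sets.
Round 2 adds 10:
  {ε}  = ᶜ of {α,β,γ,δ,ζ}
  {α,ε}  = ᶜ of {β,γ,δ,ζ}
  {α,β,ζ}  = {β,ζ} ∪ {α}
  {α,ε,ζ}  = {ε,ζ} ∪ {α}
  {β,ε,ζ}  = {ε,ζ} ∪ {β,ζ}
  {α,β,ε,ζ}  = {ε,ζ} ∪ {α,β,ε}
  {α,γ,δ,ζ}  = {γ,δ,ζ} ∪ {α}
  {γ,δ,ε,ζ}  = {ε,ζ} ∪ {γ,δ,ζ}
  {α,β,γ,δ,ε}  = {α,β,ε} ∪ {α,γ,δ,ε}
  {α,γ,δ,ε,ζ}  = {ε,ζ} ∪ {α,γ,δ,ε}
  — 22 sets.
Round 3: +8 →
  {β}  = ᶜ of {α,γ,δ,ε,ζ}
  {ζ}  = ᶜ of {α,β,γ,δ,ε}
  {α,β}  = ᶜ of {γ,δ,ε,ζ}
  {β,ε}  = ᶜ of {α,γ,δ,ζ}
  {γ,δ}  = ᶜ of {α,β,ε,ζ}
  {α,γ,δ}  = ᶜ of {β,ε,ζ}
  {β,γ,δ}  = ᶜ of {α,ε,ζ}
  {γ,δ,ε}  = ᶜ of {α,β,ζ}
  — 30 sets.
Round 4: 2 new —
  {α,ζ}  = {ζ} ∪ {α}
  {β,γ,δ,ε}  = {β,ε} ∪ {γ,δ,ε}
  — 32 sets.
Round 5 adds nothing — fixpoint reached.

Hence σ(𝒜) has 32 members: { {}, {α}, {β}, {ε}, {ζ}, {α,β}, {α,ε}, {α,ζ}, {β,ε}, {β,ζ}, {γ,δ}, {ε,ζ}, {α,β,ε}, {α,β,ζ}, {α,γ,δ}, {α,ε,ζ}, {β,γ,δ}, {β,ε,ζ}, {γ,δ,ε}, {γ,δ,ζ}, {α,β,γ,δ}, {α,β,ε,ζ}, {α,γ,δ,ε}, {α,γ,δ,ζ}, {β,γ,δ,ε}, {β,γ,δ,ζ}, {γ,δ,ε,ζ}, {α,β,γ,δ,ε}, {α,β,γ,δ,ζ}, {α,γ,δ,ε,ζ}, {β,γ,δ,ε,ζ}, Ω }.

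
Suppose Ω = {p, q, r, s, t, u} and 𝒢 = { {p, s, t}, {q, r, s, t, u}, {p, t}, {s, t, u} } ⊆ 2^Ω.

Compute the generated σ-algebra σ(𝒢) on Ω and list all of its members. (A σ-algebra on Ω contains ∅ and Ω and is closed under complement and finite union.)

Start: 𝒢 ∪ {∅, Ω} = { ∅, {p, t}, {p, s, t}, {s, t, u}, {q, r, s, t, u}, Ω }.
Step 1. New:
  {p}  = ᶜ of {q, r, s, t, u}
  {p, q, r}  = ᶜ of {s, t, u}
  {q, r, u}  = ᶜ of {p, s, t}
  {p, s, t, u}  = {p, s, t} ∪ {s, t, u}
  {q, r, s, u}  = ᶜ of {p, t}
  (now 11)
Step 2: +6 →
  {q, r}  = ᶜ of {p, s, t, u}
  {p, q, r, t}  = {p, q, r} ∪ {p, t}
  {p, q, r, u}  = {p, q, r} ∪ {q, r, u}
  {p, q, r, s, t}  = {p, s, t} ∪ {p, q, r}
  {p, q, r, s, u}  = {p, q, r} ∪ {q, r, s, u}
  {p, q, r, t, u}  = {q, r, u} ∪ {p, t}
  (now 17)
Step 3. New:
  {s}  = ᶜ of {p, q, r, t, u}
  {t}  = ᶜ of {p, q, r, s, u}
  {u}  = ᶜ of {p, q, r, s, t}
  {s, t}  = ᶜ of {p, q, r, u}
  {s, u}  = ᶜ of {p, q, r, t}
  (now 22)
Step 4 adds 10:
  {p, s}  = {p} ∪ {s}
  {p, u}  = {p} ∪ {u}
  {t, u}  = {u} ∪ {t}
  {p, s, u}  = {p} ∪ {s, u}
  {p, t, u}  = {u} ∪ {p, t}
  {q, r, s}  = {q, r} ∪ {s}
  {q, r, t}  = {t} ∪ {q, r}
  {p, q, r, s}  = {p, q, r} ∪ {s}
  {q, r, s, t}  = {s, t} ∪ {q, r}
  {q, r, t, u}  = {q, r, u} ∪ {t}
  (now 32)
Step 5: closed — nothing new.

σ(𝒢) = { ∅, {p}, {s}, {t}, {u}, {p, s}, {p, t}, {p, u}, {q, r}, {s, t}, {s, u}, {t, u}, {p, q, r}, {p, s, t}, {p, s, u}, {p, t, u}, {q, r, s}, {q, r, t}, {q, r, u}, {s, t, u}, {p, q, r, s}, {p, q, r, t}, {p, q, r, u}, {p, s, t, u}, {q, r, s, t}, {q, r, s, u}, {q, r, t, u}, {p, q, r, s, t}, {p, q, r, s, u}, {p, q, r, t, u}, {q, r, s, t, u}, Ω }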